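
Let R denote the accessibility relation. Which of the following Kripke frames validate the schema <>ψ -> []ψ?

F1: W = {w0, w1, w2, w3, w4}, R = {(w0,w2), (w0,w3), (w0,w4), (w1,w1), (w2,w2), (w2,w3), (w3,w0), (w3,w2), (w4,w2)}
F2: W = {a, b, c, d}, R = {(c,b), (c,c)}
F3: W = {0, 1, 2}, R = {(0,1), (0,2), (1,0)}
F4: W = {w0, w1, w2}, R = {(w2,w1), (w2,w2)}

Frame correspondent (Sahlqvist): forall x forall y forall z (Rxy & Rxz -> y = z) — i.e. partial functionality.
F1: fails — w0 sees both w2 and w3.
F2: fails — c sees both b and c.
F3: fails — 0 sees both 1 and 2.
F4: fails — w2 sees both w1 and w2.

none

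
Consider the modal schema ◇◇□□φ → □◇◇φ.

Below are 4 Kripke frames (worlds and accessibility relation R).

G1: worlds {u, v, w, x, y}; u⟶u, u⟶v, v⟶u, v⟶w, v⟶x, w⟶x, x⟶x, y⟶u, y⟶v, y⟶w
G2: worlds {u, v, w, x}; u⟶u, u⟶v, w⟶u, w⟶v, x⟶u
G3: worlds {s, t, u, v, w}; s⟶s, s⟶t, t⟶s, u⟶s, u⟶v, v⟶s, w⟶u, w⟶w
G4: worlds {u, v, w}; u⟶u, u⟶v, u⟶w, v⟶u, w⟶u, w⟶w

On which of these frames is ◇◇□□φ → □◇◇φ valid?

G1, G3, G4

This is the axiom for a generalized confluence (Geach) condition; its first-order frame correspondent is ∀x ∀y ∀z ((xR²y ∧ xRz) → ∃w (yR²w ∧ zR²w)).
G1: holds.
G2: fails — uR²u, uRv but no t with uR²t and vR²t.
G3: holds.
G4: holds.
Valid on: G1, G3, G4.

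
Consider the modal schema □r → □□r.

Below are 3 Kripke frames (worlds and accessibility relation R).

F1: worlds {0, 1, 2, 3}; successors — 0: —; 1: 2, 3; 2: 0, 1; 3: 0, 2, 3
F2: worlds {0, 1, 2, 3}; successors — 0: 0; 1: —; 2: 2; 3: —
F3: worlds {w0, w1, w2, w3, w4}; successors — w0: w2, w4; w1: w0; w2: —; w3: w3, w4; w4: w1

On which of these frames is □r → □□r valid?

The schema corresponds to transitivity: ∀x ∀y ∀z (Rxy ∧ Ryz → Rxz).
F1: fails — R32 and R21 but not R31.
F2: ✓.
F3: fails — Rw1w0 and Rw0w4 but not Rw1w4.

F2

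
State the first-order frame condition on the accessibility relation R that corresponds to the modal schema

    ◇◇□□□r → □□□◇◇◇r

∀x ∀y ∀z ((xR²y ∧ xR³z) → ∃w (yR³w ∧ zR³w))

This is a Sahlqvist (Geach-type) schema ◇^2□^3r → □^3◇^3r.
Minimal-valuation argument: fix x; take any y with xR^2y and any z with xR^3z. Set V(r) to the set of worlds R-reachable from y in exactly 3 steps. Then □^3r holds at y, so the antecedent holds at x; validity forces ◇^3r at z, giving a w with zR^3w and yR^3w.
First-order correspondent: ∀x ∀y ∀z ((xR²y ∧ xR³z) → ∃w (yR³w ∧ zR³w)).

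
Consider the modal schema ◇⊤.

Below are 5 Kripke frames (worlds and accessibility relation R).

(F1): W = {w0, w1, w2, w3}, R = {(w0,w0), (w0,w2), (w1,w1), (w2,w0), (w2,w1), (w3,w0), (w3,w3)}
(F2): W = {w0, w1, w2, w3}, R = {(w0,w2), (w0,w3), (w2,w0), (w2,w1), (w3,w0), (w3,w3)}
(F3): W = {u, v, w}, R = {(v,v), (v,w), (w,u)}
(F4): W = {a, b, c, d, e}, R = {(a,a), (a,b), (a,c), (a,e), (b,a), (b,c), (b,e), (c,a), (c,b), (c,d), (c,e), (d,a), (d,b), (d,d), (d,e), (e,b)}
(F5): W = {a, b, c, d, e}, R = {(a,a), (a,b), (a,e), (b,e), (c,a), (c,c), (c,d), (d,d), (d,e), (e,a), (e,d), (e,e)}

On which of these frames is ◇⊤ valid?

(F1), (F4), (F5)

This is the axiom for seriality; its first-order frame correspondent is ∀x ∃y Rxy.
(F1): ✓.
(F2): fails — world w1 has no successor.
(F3): fails — world u has no successor.
(F4): ✓.
(F5): ✓.
Valid on: (F1), (F4), (F5).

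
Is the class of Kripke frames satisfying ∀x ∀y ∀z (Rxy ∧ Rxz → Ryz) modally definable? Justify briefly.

This is a Sahlqvist condition; the 5 axiom ◇q → □◇q defines it.

Definable; ◇q → □◇q defines it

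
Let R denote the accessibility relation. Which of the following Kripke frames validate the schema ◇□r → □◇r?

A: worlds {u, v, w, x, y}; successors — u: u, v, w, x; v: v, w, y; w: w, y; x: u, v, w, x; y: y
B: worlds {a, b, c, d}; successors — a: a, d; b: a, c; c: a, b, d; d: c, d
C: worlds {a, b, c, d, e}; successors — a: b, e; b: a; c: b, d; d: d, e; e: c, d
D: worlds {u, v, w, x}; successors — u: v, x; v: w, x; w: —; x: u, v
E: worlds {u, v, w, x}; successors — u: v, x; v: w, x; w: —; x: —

The schema corresponds to convergence: ∀x ∀y ∀z (Rxy ∧ Rxz → ∃w (Ryw ∧ Rzw)).
A: ✓.
B: ✓.
C: fails — Rab and Rae but b and e have no common successor.
D: fails — Ruv and Rux but v and x have no common successor.
E: fails — Ruv and Rux but v and x have no common successor.

A, B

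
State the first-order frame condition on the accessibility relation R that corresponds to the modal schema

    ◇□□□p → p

This is a Sahlqvist (Geach-type) schema ◇^1□^3p → □^0◇^0p.
First-order correspondent: ∀x ∀y (xRy → ∃w (yR³w ∧ x = w)).

∀x ∀y (xRy → ∃w (yR³w ∧ x = w))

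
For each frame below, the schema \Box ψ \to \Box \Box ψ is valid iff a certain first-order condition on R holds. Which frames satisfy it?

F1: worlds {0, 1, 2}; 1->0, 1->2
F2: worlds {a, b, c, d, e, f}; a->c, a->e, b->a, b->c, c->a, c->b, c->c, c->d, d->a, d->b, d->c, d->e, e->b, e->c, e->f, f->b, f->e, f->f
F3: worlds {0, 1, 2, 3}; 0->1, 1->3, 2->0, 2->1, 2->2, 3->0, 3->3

F1

Frame correspondent (Sahlqvist): \forall x \forall y \forall z (Rxy \wedge Ryz \to Rxz) — i.e. transitivity.
F1: holds.
F2: fails — Rbc and Rcd but not Rbd.
F3: fails — R01 and R13 but not R03.
Valid on: F1.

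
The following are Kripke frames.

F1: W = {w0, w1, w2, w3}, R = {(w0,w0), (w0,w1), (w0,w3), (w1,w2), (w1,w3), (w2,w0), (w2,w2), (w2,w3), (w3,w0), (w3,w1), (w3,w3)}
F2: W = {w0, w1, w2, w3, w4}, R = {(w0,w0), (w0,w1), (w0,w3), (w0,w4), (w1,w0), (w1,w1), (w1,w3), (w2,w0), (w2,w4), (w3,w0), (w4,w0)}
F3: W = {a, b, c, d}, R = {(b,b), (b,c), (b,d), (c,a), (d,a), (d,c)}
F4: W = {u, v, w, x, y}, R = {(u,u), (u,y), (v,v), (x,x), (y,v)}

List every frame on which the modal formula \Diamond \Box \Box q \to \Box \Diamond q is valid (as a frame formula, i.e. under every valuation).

The schema corresponds to a generalized confluence (Geach) condition: \forall x \forall y \forall z ((xRy \wedge xRz) \to \exists w (y R^2 w \wedge zRw)).
F1: ✓.
F2: ✓.
F3: fails — bRc, bRb but no w with cR²w and bRw.
F4: fails — uRy, uRu but no t with yR²t and uRt.

F1, F2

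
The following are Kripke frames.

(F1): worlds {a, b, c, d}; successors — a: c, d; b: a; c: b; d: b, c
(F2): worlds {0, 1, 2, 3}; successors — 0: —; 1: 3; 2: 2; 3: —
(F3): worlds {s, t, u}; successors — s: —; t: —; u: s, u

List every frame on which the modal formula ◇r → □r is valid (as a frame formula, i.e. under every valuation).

This is the axiom for partial functionality; its first-order frame correspondent is ∀x ∀y ∀z (Rxy ∧ Rxz → y = z).
(F1): fails — a sees both c and d.
(F2): holds.
(F3): fails — u sees both s and u.

(F2)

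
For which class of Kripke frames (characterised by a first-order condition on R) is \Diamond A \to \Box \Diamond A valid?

This is the 5 axiom.
Its frame correspondent is the Euclidean property — \forall x \forall y \forall z (Rxy \wedge Rxz \to Ryz).

the Euclidean property: \forall x \forall y \forall z (Rxy \wedge Rxz \to Ryz)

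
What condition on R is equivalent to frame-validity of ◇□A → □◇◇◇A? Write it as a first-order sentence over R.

This is a Sahlqvist (Geach-type) schema ◇^1□^1A → □^1◇^3A.
First-order correspondent: ∀x ∀y ∀z ((xRy ∧ xRz) → ∃w (yRw ∧ zR³w)).

∀x ∀y ∀z ((xRy ∧ xRz) → ∃w (yRw ∧ zR³w))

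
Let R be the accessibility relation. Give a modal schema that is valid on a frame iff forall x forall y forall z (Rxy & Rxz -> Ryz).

This is the Euclidean property; the standard corresponding axiom is 5: ◇p → □◇p.
Suppose ◇p→□◇p is valid. Take Rxy, Rxz and set V(p)={y}. Then ◇p at x, so □◇p at x, so ◇p at z, so some w with Rzw has p; w=y, i.e. Rzy. By symmetry of the argument, Ryz.

◇p → □◇p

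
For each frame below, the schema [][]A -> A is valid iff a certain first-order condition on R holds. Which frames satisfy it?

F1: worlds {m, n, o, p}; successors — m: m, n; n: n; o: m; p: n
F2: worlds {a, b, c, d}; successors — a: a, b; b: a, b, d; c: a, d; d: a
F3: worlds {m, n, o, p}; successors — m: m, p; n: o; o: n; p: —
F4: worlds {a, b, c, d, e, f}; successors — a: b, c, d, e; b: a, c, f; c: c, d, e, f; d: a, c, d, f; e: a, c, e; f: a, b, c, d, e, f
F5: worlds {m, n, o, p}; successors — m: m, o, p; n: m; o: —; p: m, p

F4

The schema corresponds to a generalized confluence (Geach) condition: forall x exists w (x R^2 w & x = w).
F1: fails — at o but no w with oR²w and o=w.
F2: fails — at c but no w with cR²w and c=w.
F3: fails — at p but no w with pR²w and p=w.
F4: condition met.
F5: fails — at n but no w with nR²w and n=w.
Valid on: F4.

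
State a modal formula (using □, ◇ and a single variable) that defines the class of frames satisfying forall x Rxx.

□r → r

The condition is reflexivity. The T schema □r → r defines it.
Suppose □r→r is valid. At any x set V(r)={w : Rxw}. Then □r holds at x, so r holds at x, i.e. Rxx.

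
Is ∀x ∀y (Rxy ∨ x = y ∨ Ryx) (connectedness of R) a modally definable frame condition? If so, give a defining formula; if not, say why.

No

Any modally definable frame class is closed under disjoint unions.
Take 4 disjoint single-world reflexive frames: each is trivially connected, but their disjoint union has 4 worlds with no edge between distinct components, so it is not connected.
So no modal formula (or set of formulas) defines exactly the connected frames.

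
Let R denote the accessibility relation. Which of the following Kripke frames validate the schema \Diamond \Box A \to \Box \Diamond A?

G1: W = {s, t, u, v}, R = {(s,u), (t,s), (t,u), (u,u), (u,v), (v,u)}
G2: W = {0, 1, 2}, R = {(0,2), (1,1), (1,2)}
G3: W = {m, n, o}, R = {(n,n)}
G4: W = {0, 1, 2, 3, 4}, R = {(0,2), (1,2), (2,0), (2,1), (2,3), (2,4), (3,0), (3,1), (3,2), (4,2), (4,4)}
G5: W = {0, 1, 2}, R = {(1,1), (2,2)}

The schema corresponds to convergence: \forall x \forall y \forall z (Rxy \wedge Rxz \to \exists w (Ryw \wedge Rzw)).
G1: ✓.
G2: fails — R02 and R02 but 2 and 2 have no common successor.
G3: ✓.
G4: fails — R32 and R31 but 2 and 1 have no common successor.
G5: ✓.
Valid on: G1, G3, G5.

G1, G3, G5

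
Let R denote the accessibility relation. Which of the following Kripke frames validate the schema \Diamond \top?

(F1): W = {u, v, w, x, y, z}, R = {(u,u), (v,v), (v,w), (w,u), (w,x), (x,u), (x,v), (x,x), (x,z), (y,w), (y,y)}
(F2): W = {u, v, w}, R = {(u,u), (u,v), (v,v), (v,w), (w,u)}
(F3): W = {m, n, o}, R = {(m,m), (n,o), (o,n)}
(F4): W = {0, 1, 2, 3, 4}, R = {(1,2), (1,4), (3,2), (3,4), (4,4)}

This is the axiom for seriality; its first-order frame correspondent is \forall x \exists y Rxy.
(F1): fails — world z has no successor.
(F2): satisfies the condition.
(F3): satisfies the condition.
(F4): fails — world 0 has no successor.

(F2), (F3)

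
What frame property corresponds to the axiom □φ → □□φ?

transitivity

Suppose □φ→□□φ is valid. Take Rxy, Ryz and set V(φ)={w : Rxw}. Then □φ at x, so □□φ at x, so □φ at y, so φ at z, i.e. Rxz.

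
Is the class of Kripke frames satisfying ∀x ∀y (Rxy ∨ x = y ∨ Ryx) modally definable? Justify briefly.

Any modally definable frame class is closed under disjoint unions.
Take 3 disjoint single-world reflexive frames: each is trivially connected, but their disjoint union has 3 worlds with no edge between distinct components, so it is not connected.
So no modal formula (or set of formulas) defines exactly the connected frames.

Not definable by any modal formula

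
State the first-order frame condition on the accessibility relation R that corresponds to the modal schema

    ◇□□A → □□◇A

∀x ∀y ∀z ((xRy ∧ xR²z) → ∃w (yR²w ∧ zRw))

This is a Sahlqvist (Geach-type) schema ◇^1□^2A → □^2◇^1A.
Minimal-valuation argument: fix x; take any y with xR^1y and any z with xR^2z. Set V(A) to the set of worlds R-reachable from y in exactly 2 steps. Then □^2A holds at y, so the antecedent holds at x; validity forces ◇^1A at z, giving a w with zR^1w and yR^2w.
First-order correspondent: ∀x ∀y ∀z ((xRy ∧ xR²z) → ∃w (yR²w ∧ zRw)).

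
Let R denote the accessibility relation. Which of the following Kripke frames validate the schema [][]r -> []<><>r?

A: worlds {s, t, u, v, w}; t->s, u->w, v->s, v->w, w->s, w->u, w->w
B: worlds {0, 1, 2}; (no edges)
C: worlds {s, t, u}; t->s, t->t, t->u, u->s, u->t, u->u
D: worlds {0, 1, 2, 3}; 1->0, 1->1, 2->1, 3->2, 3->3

B

Frame correspondent (Sahlqvist): forall x forall z (xRz -> exists w (x R^2 w & z R^2 w)) — i.e. a generalized confluence (Geach) condition.
A: fails — tRs but no w* with tR²w* and sR²w*.
B: holds.
C: fails — tRs but no w with tR²w and sR²w.
D: fails — 1R0 but no w with 1R²w and 0R²w.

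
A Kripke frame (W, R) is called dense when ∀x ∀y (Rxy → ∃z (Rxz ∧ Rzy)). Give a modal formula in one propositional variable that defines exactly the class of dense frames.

The condition is density. The C4 schema □□p → □p defines it.
Suppose □□p→□p is valid. Take Rxy and set V(p)={w : xR²w}. Then □□p at x, so □p at x, so p at y, i.e. ∃z(Rxz∧Rzy).

□□p → □p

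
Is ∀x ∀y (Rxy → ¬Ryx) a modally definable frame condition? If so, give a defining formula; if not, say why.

Not modally definable

If a class were modally definable it would be closed under surjective bounded morphisms (Goldblatt–Thomason).
The 3-cycle (worlds a,b,c with a→b→c→a) is asymmetric. Mapping every world to a single reflexive point • is a surjective bounded morphism, and the reflexive point is not asymmetric (R•• but asymmetry requires ¬R••).
So the class is not modally definable.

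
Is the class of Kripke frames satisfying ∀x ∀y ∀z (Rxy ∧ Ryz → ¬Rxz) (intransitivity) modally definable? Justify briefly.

Modal frame validity is preserved under surjective bounded morphisms.
The 7-cycle (worlds s,t,u,v,w,x,y with s→t→u→v→w→x→y→s) is intransitive. Mapping every world to a single reflexive point • is a surjective bounded morphism; the reflexive point is not intransitive (R••∧R•• but R••).
So the class is not modally definable.

Not modally definable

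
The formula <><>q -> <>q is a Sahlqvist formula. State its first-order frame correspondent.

transitivity

This schema is equivalent to the 4 axiom □q → □□q.
It corresponds to transitivity: forall x forall y forall z (Rxy & Ryz -> Rxz).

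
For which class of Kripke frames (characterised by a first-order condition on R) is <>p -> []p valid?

partial functionality: forall x forall y forall z (Rxy & Rxz -> y = z)

Suppose ◇p→□p is valid. Take Rxy, Rxz and set V(p)={y}. Then ◇p at x, so □p at x, so p at z, i.e. z=y.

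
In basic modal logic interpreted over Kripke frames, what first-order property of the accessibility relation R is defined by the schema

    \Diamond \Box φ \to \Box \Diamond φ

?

convergence

Suppose ◇□φ→□◇φ is valid. Take Rxy, Rxz and set V(φ)={w : Ryw}. Then □φ at y so ◇□φ at x, so □◇φ at x, so ◇φ at z, giving w with Rzw and Ryw.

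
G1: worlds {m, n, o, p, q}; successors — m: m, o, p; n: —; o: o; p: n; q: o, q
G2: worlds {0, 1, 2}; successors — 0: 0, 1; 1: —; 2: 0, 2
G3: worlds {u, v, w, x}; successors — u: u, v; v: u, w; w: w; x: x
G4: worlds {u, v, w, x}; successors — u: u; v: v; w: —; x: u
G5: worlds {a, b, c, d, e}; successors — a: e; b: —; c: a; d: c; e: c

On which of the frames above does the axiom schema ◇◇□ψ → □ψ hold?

G4

This is the axiom for a generalized confluence (Geach) condition; its first-order frame correspondent is ∀x ∀y ∀z ((xR²y ∧ xRz) → ∃w (yRw ∧ z = w)).
G1: fails — mR²n, mRm but no w with nRw and m=w.
G2: fails — 0R²1, 0R0 but no w with 1Rw and 0=w.
G3: fails — uR²v, uRv but no t with vRt and v=t.
G4: condition met.
G5: fails — aR²c, aRe but no w with cRw and e=w.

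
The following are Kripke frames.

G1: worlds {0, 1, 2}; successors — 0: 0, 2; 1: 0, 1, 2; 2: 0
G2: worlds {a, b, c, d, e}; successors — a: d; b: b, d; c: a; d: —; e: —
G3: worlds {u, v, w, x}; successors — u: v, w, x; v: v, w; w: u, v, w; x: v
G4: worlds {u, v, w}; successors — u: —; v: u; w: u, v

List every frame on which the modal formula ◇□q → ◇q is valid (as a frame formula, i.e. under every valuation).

Frame correspondent (Sahlqvist): ∀x ∀y (xRy → ∃w (yRw ∧ xRw)) — i.e. a generalized confluence (Geach) condition.
G1: ✓.
G2: fails — aRd but no w with dRw and aRw.
G3: ✓.
G4: fails — vRu but no t with uRt and vRt.
Valid on: G1, G3.

G1, G3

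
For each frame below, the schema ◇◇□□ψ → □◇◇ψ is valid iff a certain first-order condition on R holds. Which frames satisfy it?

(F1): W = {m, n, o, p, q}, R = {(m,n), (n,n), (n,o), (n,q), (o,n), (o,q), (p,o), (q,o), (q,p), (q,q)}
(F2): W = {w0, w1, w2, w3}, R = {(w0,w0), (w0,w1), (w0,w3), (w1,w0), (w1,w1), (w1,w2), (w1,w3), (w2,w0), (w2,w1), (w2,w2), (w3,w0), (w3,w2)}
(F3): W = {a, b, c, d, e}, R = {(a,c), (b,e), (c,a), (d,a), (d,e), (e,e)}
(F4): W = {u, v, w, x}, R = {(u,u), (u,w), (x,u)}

(F1), (F2)

The schema corresponds to a generalized confluence (Geach) condition: ∀x ∀y ∀z ((xR²y ∧ xRz) → ∃w (yR²w ∧ zR²w)).
(F1): satisfies the condition.
(F2): satisfies the condition.
(F3): fails — aR²a, aRc but no w with aR²w and cR²w.
(F4): fails — uR²u, uRw but no t with uR²t and wR²t.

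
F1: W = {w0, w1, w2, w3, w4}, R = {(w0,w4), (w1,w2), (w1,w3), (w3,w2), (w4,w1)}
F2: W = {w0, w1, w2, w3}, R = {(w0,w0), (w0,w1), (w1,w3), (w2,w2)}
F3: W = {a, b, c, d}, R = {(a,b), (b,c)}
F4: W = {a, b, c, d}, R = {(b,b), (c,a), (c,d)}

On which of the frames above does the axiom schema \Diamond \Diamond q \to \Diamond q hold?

Frame correspondent (Sahlqvist): \forall x \forall y \forall z (Rxy \wedge Ryz \to Rxz) — i.e. transitivity.
F1: fails — Rw0w4 and Rw4w1 but not Rw0w1.
F2: fails — Rw0w1 and Rw1w3 but not Rw0w3.
F3: fails — Rab and Rbc but not Rac.
F4: holds.

F4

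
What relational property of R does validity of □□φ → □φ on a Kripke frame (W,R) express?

Density

Suppose □□φ→□φ is valid. Take Rxy and set V(φ)={w : xR²w}. Then □□φ at x, so □φ at x, so φ at y, i.e. ∃z(Rxz∧Rzy).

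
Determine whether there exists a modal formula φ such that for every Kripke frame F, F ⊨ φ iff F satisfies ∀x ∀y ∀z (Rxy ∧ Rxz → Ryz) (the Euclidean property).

Yes, by ◇r → □◇r

Yes: it is the Euclidean property, defined by the 5 schema ◇r → □◇r.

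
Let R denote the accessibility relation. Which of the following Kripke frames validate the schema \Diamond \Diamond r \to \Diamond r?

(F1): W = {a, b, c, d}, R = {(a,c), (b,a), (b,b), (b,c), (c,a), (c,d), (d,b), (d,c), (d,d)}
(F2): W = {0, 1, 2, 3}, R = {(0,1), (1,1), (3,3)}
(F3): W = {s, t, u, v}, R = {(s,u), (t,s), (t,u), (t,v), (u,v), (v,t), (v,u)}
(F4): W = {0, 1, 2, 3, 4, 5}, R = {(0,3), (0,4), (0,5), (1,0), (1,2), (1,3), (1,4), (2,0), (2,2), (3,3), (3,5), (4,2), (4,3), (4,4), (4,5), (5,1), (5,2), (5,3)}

Frame correspondent (Sahlqvist): \forall x \forall y (x R^2 y \to \exists w (y = w \wedge xRw)) — i.e. a generalized confluence (Geach) condition.
(F1): fails — aR²a but no w with a=w and aRw.
(F2): ✓.
(F3): fails — sR²v but no w with v=w and sRw.
(F4): fails — 0R²1 but no w with 1=w and 0Rw.

(F2)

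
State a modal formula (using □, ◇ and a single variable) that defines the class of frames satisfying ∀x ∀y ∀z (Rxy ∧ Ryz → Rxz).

The condition is transitivity. The 4 schema □ψ → □□ψ defines it.

□ψ → □□ψ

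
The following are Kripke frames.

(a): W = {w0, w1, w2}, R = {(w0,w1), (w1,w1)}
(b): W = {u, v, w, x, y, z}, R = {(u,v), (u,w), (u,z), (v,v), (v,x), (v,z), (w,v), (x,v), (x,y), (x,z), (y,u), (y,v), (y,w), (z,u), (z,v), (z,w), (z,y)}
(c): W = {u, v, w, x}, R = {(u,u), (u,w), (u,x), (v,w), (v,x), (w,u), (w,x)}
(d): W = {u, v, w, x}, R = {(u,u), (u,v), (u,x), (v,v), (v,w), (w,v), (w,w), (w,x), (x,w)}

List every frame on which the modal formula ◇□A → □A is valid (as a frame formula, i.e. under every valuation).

The schema corresponds to the Euclidean property: ∀x ∀y ∀z (Rxy ∧ Rxz → Ryz).
(a): satisfies the condition.
(b): fails — Ruv and Ruw but not Rvw.
(c): fails — Ruw and Ruw but not Rww.
(d): fails — Ruv and Ruu but not Rvu.

(a)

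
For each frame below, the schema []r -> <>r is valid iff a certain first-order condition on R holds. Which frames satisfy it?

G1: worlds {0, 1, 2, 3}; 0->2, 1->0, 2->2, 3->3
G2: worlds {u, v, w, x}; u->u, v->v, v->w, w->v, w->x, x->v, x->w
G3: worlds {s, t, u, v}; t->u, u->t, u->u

G1, G2

The schema corresponds to seriality: forall x exists y Rxy.
G1: ✓.
G2: ✓.
G3: fails — world s has no successor.
Valid on: G1, G2.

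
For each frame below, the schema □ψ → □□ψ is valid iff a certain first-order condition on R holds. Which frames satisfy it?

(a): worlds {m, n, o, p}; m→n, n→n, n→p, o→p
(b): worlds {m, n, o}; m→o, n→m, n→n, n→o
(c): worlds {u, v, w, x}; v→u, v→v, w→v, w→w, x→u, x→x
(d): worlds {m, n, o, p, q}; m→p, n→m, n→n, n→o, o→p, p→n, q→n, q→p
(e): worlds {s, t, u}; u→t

(b), (e)

This is the axiom for transitivity; its first-order frame correspondent is ∀x ∀y ∀z (Rxy ∧ Ryz → Rxz).
(a): fails — Rmn and Rnp but not Rmp.
(b): condition met.
(c): fails — Rwv and Rvu but not Rwu.
(d): fails — Rop and Rpn but not Ron.
(e): condition met.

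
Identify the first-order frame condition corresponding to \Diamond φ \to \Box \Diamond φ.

The Euclidean property

This schema is the 5 axiom.
Its frame correspondent is the Euclidean property — \forall x \forall y \forall z (Rxy \wedge Rxz \to Ryz).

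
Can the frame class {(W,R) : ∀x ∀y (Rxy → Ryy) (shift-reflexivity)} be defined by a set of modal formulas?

Yes: it is shift-reflexivity, defined by the T□ schema □(□q → q).

Yes — defined by □(□q → q)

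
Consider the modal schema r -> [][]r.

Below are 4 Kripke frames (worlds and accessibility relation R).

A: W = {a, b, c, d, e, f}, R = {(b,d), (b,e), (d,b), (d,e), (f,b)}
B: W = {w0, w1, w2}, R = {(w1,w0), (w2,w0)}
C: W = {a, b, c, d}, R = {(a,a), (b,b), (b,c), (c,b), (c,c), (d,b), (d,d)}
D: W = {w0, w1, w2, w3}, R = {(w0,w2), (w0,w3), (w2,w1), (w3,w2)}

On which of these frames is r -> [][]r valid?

Frame correspondent (Sahlqvist): forall x forall z (x R^2 z -> exists w (x = w & z = w)) — i.e. a generalized confluence (Geach) condition.
A: fails — bR²e but b ≠ e.
B: holds.
C: fails — bR²c but b ≠ c.
D: fails — w0R²w1 but w0 ≠ w1.
Valid on: B.

B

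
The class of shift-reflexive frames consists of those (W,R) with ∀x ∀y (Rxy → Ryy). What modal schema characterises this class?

□(□s → s)

This is shift-reflexivity; the standard corresponding axiom is T□: □(□s → s).
Suppose □(□s→s) is valid. Take Rxy and set V(s)={w : Ryw}. Then at y, □s holds; since □(□s→s) at x, □s→s at y, so s at y, i.e. Ryy.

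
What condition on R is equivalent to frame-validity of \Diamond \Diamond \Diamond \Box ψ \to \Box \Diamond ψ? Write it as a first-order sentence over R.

\forall x \forall y \forall z ((x R^3 y \wedge xRz) \to \exists w (yRw \wedge zRw))

This is a Sahlqvist (Geach-type) schema ◇^3□^1ψ → □^1◇^1ψ.
First-order correspondent: \forall x \forall y \forall z ((x R^3 y \wedge xRz) \to \exists w (yRw \wedge zRw)).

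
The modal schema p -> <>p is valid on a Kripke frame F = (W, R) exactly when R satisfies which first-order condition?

reflexivity

Replacing p by ¬p and contraposing gives the equivalent schema □p → p.
Suppose □p→p is valid. At any x set V(p)={w : Rxw}. Then □p holds at x, so p holds at x, i.e. Rxx.
The converse is a direct semantic check.
Frame condition: forall x Rxx.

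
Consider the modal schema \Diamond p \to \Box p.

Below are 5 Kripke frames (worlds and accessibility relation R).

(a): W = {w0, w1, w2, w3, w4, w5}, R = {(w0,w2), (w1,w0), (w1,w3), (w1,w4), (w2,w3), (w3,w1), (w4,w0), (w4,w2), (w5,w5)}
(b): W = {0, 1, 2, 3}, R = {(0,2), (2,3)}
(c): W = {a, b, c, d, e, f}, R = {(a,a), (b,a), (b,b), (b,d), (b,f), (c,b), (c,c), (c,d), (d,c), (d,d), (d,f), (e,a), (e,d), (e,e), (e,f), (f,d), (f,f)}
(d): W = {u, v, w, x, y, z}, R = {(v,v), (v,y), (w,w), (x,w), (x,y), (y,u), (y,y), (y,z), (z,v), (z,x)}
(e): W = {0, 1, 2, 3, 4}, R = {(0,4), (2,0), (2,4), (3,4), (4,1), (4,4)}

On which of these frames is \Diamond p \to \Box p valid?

Frame correspondent (Sahlqvist): \forall x \forall y \forall z (Rxy \wedge Rxz \to y = z) — i.e. partial functionality.
(a): fails — w1 sees both w0 and w3.
(b): ✓.
(c): fails — b sees both a and b.
(d): fails — v sees both v and y.
(e): fails — 2 sees both 0 and 4.

(b)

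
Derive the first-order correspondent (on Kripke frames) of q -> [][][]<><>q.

This is a Sahlqvist (Geach-type) schema ◇^0□^0q → □^3◇^2q.
Minimal-valuation argument: fix x; take any y with xR^0y and any z with xR^3z. Set V(q) to the set of worlds R-reachable from y in exactly 0 steps. Then □^0q holds at y, so the antecedent holds at x; validity forces ◇^2q at z, giving a w with zR^2w and yR^0w.
First-order correspondent: forall x forall z (x R^3 z -> exists w (x = w & z R^2 w)).

forall x forall z (x R^3 z -> exists w (x = w & z R^2 w))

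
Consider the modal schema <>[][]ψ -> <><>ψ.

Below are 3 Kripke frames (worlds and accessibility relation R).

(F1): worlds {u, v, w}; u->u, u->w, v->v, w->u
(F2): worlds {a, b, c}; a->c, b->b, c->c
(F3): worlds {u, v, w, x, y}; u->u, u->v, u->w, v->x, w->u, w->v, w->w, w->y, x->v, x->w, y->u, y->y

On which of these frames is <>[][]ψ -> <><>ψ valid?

(F1), (F2), (F3)

This is the axiom for a generalized confluence (Geach) condition; its first-order frame correspondent is forall x forall y (xRy -> exists w (y R^2 w & x R^2 w)).
(F1): condition met.
(F2): condition met.
(F3): condition met.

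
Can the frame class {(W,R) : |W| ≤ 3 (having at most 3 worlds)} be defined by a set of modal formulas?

If a class were modally definable it would be closed under disjoint unions (Goldblatt–Thomason).
Any modal formula valid on each of 4 disjoint one-world frames is valid on their disjoint union (validity is preserved under disjoint unions). Each one-world frame has |W|=1≤3, but the union has |W|=4.
So no modal formula (or set of formulas) defines exactly the |W|≤3 frames.

Not definable by any modal formula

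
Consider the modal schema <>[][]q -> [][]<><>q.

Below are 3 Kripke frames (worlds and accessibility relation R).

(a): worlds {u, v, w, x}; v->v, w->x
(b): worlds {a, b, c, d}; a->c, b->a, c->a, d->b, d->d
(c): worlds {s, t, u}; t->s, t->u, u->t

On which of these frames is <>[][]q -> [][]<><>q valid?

Frame correspondent (Sahlqvist): forall x forall y forall z ((xRy & x R^2 z) -> exists w (y R^2 w & z R^2 w)) — i.e. a generalized confluence (Geach) condition.
(a): satisfies the condition.
(b): fails — aRc, aR²a but no w with cR²w and aR²w.
(c): fails — tRs, tR²t but no w with sR²w and tR²w.
Valid on: (a).

(a)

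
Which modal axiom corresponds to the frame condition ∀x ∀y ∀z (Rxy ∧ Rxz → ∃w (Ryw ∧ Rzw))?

A defining formula is ◇□r → □◇r (the .2 axiom).
Suppose ◇□r→□◇r is valid. Take Rxy, Rxz and set V(r)={w : Ryw}. Then □r at y so ◇□r at x, so □◇r at x, so ◇r at z, giving w with Rzw and Ryw.

◇□r → □◇r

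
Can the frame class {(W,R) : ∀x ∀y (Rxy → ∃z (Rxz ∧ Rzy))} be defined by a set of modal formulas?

Yes, by □□q → □q

The condition is density. A defining modal formula is □□q → □q.
Suppose □□q→□q is valid. Take Rxy and set V(q)={w : xR²w}. Then □□q at x, so □q at x, so q at y, i.e. ∃z(Rxz∧Rzy).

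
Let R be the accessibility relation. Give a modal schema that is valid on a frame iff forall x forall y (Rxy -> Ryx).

A defining formula is ψ → □◇ψ (the B axiom).
Suppose ψ→□◇ψ is valid. Take Rxy and set V(ψ)={x}. Then ψ at x, so □◇ψ at x, so ◇ψ at y, so some z with Ryz has ψ; z=x, i.e. Ryx.

ψ → □◇ψ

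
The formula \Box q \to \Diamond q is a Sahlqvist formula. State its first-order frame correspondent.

Suppose □q→◇q is valid. At any x set V(q)=W. Then □q at x, so ◇q at x, so x has a successor.
The converse is a direct semantic check.
So the correspondent is seriality.

seriality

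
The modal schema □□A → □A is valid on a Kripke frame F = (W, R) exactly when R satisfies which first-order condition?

density: ∀x ∀y (Rxy → ∃z (Rxz ∧ Rzy))

This schema is the C4 axiom.
Its frame correspondent is density — ∀x ∀y (Rxy → ∃z (Rxz ∧ Rzy)).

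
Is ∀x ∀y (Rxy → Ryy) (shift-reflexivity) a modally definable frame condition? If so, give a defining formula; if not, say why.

Yes, by □(□p → p)

Yes: it is shift-reflexivity, defined by the T□ schema □(□p → p).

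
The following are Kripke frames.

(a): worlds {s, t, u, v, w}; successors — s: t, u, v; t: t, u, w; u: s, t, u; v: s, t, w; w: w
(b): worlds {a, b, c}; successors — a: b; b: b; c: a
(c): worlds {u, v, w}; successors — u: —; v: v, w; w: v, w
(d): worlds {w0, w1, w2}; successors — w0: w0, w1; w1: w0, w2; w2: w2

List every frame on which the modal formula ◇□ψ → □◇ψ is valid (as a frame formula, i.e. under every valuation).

Frame correspondent (Sahlqvist): ∀x ∀y ∀z (Rxy ∧ Rxz → ∃w (Ryw ∧ Rzw)) — i.e. convergence.
(a): fails — Rtw and Rtu but w and u have no common successor.
(b): satisfies the condition.
(c): satisfies the condition.
(d): fails — Rw1w2 and Rw1w0 but w2 and w0 have no common successor.
Valid on: (b), (c).

(b), (c)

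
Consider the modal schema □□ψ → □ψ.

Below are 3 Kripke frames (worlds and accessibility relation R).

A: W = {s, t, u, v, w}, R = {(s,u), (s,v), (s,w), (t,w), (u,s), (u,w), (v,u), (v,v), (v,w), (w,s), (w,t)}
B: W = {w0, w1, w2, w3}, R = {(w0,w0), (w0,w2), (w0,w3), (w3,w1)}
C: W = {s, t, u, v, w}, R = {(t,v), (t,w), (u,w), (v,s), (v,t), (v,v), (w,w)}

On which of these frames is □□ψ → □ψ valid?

C

Frame correspondent (Sahlqvist): ∀x ∀y (Rxy → ∃z (Rxz ∧ Rzy)) — i.e. density.
A: fails — Rwt but no z with Rwz and Rzt.
B: fails — Rw3w1 but no z with Rw3z and Rzw1.
C: holds.
Valid on: C.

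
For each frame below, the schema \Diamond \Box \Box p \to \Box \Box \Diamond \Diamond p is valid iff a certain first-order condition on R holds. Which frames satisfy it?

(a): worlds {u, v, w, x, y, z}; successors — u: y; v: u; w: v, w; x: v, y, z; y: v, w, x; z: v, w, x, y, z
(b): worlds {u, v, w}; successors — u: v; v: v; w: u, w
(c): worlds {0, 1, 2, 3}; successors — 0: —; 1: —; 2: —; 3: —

(b), (c)

The schema corresponds to a generalized confluence (Geach) condition: \forall x \forall y \forall z ((xRy \wedge x R^2 z) \to \exists w (y R^2 w \wedge z R^2 w)).
(a): fails — wRv, wR²u but no t with vR²t and uR²t.
(b): condition met.
(c): condition met.
Valid on: (b), (c).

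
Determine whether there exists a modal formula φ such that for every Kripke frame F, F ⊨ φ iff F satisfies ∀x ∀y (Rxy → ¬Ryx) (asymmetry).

If a class were modally definable it would be closed under surjective bounded morphisms (Goldblatt–Thomason).
The 3-cycle (worlds w0,w1,w2 with w0→w1→w2→w0) is asymmetric. Mapping every world to a single reflexive point • is a surjective bounded morphism, and the reflexive point is not asymmetric (R•• but asymmetry requires ¬R••).
Hence asymmetry is not modally definable.

Not definable by any modal formula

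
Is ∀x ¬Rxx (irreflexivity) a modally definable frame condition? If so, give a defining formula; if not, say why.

Not modally definable

If a class were modally definable it would be closed under surjective bounded morphisms (Goldblatt–Thomason).
The 2-cycle (worlds w0,w1 with w0→w1→w0) is irreflexive, and the map sending every world to a single reflexive point • is a surjective bounded morphism (forth: every edge maps to (•,•); back: every world has a successor). So any modal formula valid on the 2-cycle is also valid on the reflexive point, which is not irreflexive.
So no modal formula (or set of formulas) defines exactly the irreflexive frames.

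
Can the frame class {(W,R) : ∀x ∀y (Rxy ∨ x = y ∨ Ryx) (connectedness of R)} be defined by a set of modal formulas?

Not definable by any modal formula

Any modally definable frame class is closed under disjoint unions.
Take 2 disjoint single-world reflexive frames: each is trivially connected, but their disjoint union has 2 worlds with no edge between distinct components, so it is not connected.
Hence connectedness of R is not modally definable.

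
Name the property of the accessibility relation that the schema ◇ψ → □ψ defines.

Suppose ◇ψ→□ψ is valid. Take Rxy, Rxz and set V(ψ)={y}. Then ◇ψ at x, so □ψ at x, so ψ at z, i.e. z=y.

partial functionality: ∀x ∀y ∀z (Rxy ∧ Rxz → y = z)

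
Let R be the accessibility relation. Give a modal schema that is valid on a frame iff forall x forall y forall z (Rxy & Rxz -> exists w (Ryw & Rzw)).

◇□p → □◇p

A defining formula is ◇□p → □◇p (the .2 axiom).
Suppose ◇□p→□◇p is valid. Take Rxy, Rxz and set V(p)={w : Ryw}. Then □p at y so ◇□p at x, so □◇p at x, so ◇p at z, giving w with Rzw and Ryw.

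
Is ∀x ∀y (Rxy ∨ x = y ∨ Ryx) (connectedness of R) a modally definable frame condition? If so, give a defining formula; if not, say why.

If a class were modally definable it would be closed under disjoint unions (Goldblatt–Thomason).
Take 3 disjoint single-world reflexive frames: each is trivially connected, but their disjoint union has 3 worlds with no edge between distinct components, so it is not connected.
So no modal formula (or set of formulas) defines exactly the connected frames.

No — not modally definable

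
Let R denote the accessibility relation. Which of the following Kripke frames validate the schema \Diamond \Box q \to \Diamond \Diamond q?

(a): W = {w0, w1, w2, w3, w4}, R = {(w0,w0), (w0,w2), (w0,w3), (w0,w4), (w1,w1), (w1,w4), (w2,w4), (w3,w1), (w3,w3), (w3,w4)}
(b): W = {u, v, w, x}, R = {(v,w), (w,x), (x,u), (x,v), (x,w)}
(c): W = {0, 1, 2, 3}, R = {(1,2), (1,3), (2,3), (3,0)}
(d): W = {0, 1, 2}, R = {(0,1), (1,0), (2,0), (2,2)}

(d)

This is the axiom for a generalized confluence (Geach) condition; its first-order frame correspondent is \forall x \forall y (xRy \to \exists w (yRw \wedge x R^2 w)).
(a): fails — w0Rw4 but no w with w4Rw and w0R²w.
(b): fails — xRu but no t with uRt and xR²t.
(c): fails — 3R0 but no w with 0Rw and 3R²w.
(d): condition met.
Valid on: (d).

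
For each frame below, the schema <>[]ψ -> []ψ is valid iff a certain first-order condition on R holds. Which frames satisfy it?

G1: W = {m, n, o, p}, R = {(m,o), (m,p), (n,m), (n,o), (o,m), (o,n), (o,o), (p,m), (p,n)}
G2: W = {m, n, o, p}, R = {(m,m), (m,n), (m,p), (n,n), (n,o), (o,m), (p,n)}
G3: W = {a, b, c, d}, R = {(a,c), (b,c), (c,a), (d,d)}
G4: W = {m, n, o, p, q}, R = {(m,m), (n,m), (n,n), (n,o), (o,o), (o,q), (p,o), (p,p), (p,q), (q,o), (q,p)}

The schema corresponds to the Euclidean property: forall x forall y forall z (Rxy & Rxz -> Ryz).
G1: fails — Rmo and Rmp but not Rop.
G2: fails — Rmn and Rmm but not Rnm.
G3: fails — Rac and Rac but not Rcc.
G4: fails — Rno and Rnn but not Ron.

none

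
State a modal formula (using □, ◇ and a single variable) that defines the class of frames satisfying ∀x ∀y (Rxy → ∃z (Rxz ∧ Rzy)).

A defining formula is □□s → □s (the C4 axiom).
Suppose □□s→□s is valid. Take Rxy and set V(s)={w : xR²w}. Then □□s at x, so □s at x, so s at y, i.e. ∃z(Rxz∧Rzy).

□□s → □s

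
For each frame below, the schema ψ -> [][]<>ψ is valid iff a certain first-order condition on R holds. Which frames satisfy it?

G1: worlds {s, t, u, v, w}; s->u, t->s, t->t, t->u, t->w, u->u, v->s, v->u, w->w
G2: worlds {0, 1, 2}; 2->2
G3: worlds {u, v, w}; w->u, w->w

G2

This is the axiom for a generalized confluence (Geach) condition; its first-order frame correspondent is forall x forall z (x R^2 z -> exists w (x = w & zRw)).
G1: fails — sR²u but no w* with s=w* and uRw*.
G2: ✓.
G3: fails — wR²u but no t with w=t and uRt.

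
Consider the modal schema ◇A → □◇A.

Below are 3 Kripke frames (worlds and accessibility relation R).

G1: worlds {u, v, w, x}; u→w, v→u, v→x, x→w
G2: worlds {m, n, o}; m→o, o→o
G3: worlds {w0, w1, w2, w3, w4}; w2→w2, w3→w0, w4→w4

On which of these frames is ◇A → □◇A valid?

Frame correspondent (Sahlqvist): ∀x ∀y ∀z (Rxy ∧ Rxz → Ryz) — i.e. the Euclidean property.
G1: fails — Ruw and Ruw but not Rww.
G2: satisfies the condition.
G3: fails — Rw3w0 and Rw3w0 but not Rw0w0.

G2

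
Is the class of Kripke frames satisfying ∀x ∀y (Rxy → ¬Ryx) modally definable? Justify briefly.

Modal frame validity is preserved under surjective bounded morphisms.
The 4-cycle (worlds 0,1,2,3 with 0→1→2→3→0) is asymmetric. Mapping every world to a single reflexive point • is a surjective bounded morphism, and the reflexive point is not asymmetric (R•• but asymmetry requires ¬R••).
Hence asymmetry is not modally definable.

Not modally definable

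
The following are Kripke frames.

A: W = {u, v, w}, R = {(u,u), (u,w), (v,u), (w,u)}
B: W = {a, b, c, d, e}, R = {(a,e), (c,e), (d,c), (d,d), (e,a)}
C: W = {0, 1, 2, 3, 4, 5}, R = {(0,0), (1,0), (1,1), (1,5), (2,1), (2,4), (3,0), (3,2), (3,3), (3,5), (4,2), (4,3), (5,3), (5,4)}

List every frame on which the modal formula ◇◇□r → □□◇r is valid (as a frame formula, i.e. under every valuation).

This is the axiom for a generalized confluence (Geach) condition; its first-order frame correspondent is ∀x ∀y ∀z ((xR²y ∧ xR²z) → ∃w (yRw ∧ zRw)).
A: holds.
B: fails — dR²c, dR²d but no w with cRw and dRw.
C: fails — 1R²0, 1R²4 but no w with 0Rw and 4Rw.

A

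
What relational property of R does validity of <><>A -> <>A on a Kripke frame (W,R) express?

Transitivity

This is frame-equivalent to □A → □□A (substitute ¬A for A and contrapose).
Suppose □A→□□A is valid. Take Rxy, Ryz and set V(A)={w : Rxw}. Then □A at x, so □□A at x, so □A at y, so A at z, i.e. Rxz.
Conversely, on a frame with transitivity the schema holds at every world under every valuation.
Frame condition: forall x forall y forall z (Rxy & Ryz -> Rxz).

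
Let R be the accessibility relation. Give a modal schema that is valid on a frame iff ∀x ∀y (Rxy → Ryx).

q → □◇q

The condition is symmetry. The B schema q → □◇q defines it.
Suppose q→□◇q is valid. Take Rxy and set V(q)={x}. Then q at x, so □◇q at x, so ◇q at y, so some z with Ryz has q; z=x, i.e. Ryx.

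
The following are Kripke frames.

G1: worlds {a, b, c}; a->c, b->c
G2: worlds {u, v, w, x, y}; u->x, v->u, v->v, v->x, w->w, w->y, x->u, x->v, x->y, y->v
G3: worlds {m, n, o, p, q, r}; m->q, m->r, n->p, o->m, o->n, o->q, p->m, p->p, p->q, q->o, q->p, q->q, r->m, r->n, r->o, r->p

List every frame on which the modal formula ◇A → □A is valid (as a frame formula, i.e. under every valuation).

This is the axiom for partial functionality; its first-order frame correspondent is ∀x ∀y ∀z (Rxy ∧ Rxz → y = z).
G1: ✓.
G2: fails — v sees both u and v.
G3: fails — m sees both q and r.

G1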